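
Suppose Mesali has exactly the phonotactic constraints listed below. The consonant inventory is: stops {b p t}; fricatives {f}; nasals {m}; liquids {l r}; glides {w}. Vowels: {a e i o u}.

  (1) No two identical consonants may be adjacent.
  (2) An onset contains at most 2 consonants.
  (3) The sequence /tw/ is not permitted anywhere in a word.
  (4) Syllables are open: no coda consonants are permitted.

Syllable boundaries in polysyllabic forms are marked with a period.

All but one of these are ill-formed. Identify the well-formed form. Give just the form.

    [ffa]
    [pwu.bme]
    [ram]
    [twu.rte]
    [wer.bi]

[pwu.bme]

[ffa] — violates constraint 1: adjacent identical consonants /ff/ → ill-formed
[pwu.bme] — σ1 onset /pw/ (2C), coda /∅/ ok; σ2 onset /bm/ (2C), coda /∅/ ok → well-formed
[ram] — violates constraint 4: syllable 1 coda /m/ has 1 consonant (> 0) → ill-formed
[twu.rte] — violates constraint 3: contains banned sequence /tw/ → ill-formed
[wer.bi] — violates constraint 4: syllable 1 coda /r/ has 1 consonant (> 0) → ill-formed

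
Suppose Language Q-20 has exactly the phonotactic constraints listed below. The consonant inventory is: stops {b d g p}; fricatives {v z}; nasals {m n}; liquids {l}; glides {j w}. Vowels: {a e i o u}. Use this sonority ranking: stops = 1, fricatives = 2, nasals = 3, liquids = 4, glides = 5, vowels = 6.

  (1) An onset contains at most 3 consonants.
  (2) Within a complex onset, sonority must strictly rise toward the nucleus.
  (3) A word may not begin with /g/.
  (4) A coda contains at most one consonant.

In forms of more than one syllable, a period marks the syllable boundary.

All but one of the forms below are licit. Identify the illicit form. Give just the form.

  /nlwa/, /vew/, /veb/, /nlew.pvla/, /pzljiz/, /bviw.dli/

/pzljiz/

/nlwa/ — σ1 onset /nlw/ (3→4→5 rises), coda /∅/ ok → licit
/vew/ — σ1 onset /v/, coda /w/ ok → licit
/veb/ — σ1 onset /v/, coda /b/ ok → licit
/nlew.pvla/ — σ1 onset /nl/ (3→4 rises), coda /w/ ok; σ2 onset /pvl/ (1→2→4 rises), coda /∅/ ok → licit
/pzljiz/ — violates constraint 1: syllable 1 onset /pzlj/ has 4 consonants (> 3) → illicit
/bviw.dli/ — σ1 onset /bv/ (1→2 rises), coda /w/ ok; σ2 onset /dl/ (1→4 rises), coda /∅/ ok → licit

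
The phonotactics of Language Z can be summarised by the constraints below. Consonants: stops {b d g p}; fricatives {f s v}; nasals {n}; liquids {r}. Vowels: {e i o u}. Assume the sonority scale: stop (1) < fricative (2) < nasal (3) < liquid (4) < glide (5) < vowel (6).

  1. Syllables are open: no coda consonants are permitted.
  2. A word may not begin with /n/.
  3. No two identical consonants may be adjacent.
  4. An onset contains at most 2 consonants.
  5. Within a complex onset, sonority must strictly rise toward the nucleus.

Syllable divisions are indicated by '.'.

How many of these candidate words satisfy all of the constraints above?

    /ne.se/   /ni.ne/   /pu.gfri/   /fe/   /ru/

/ne.se/ — violates constraint 2: word begins with /n/ → ill-formed
/ni.ne/ — violates constraint 2: word begins with /n/ → ill-formed
/pu.gfri/ — violates constraint 4: syllable 2 onset /gfr/ has 3 consonants (> 2) → ill-formed
/fe/ — σ1 onset /f/, coda /∅/ ok → well-formed
/ru/ — σ1 onset /r/, coda /∅/ ok → well-formed
Well-formed: /fe/, /ru/ → 2.

2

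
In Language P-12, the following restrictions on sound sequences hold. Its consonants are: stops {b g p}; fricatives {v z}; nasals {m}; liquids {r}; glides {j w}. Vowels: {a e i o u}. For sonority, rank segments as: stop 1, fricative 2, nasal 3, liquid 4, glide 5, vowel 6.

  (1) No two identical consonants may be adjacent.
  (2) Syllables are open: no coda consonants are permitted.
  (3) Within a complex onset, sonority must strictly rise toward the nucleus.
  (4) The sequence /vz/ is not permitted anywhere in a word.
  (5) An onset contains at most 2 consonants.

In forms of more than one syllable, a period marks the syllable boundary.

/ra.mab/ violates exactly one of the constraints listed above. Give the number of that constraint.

/ra.mab/: syllable 2 coda /b/ has 1 consonant (> 0).
This is a violation of constraint 2: "Syllables are open: no coda consonants are permitted."
The remaining constraints (1, 3, 4, 5) are satisfied.

2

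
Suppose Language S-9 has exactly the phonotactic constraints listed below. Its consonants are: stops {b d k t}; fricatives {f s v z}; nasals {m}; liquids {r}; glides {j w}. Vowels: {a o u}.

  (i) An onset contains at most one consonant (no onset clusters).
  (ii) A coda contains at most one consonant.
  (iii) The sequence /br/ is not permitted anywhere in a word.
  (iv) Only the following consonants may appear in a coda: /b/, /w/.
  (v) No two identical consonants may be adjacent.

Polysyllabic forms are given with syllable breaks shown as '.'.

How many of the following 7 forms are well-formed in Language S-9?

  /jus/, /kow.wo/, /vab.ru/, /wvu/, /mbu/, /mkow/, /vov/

0

/jus/ — violates constraint (iv): syllable 1 coda contains /s/, which is not a licensed coda consonant → ill-formed
/kow.wo/ — violates constraint (v): adjacent identical consonants /ww/ → ill-formed
/vab.ru/ — violates constraint (iii): contains banned sequence /br/ → ill-formed
/wvu/ — violates constraint (i): syllable 1 onset /wv/ has 2 consonants (> 1) → ill-formed
/mbu/ — violates constraint (i): syllable 1 onset /mb/ has 2 consonants (> 1) → ill-formed
/mkow/ — violates constraint (i): syllable 1 onset /mk/ has 2 consonants (> 1) → ill-formed
/vov/ — violates constraint (iv): syllable 1 coda contains /v/, which is not a licensed coda consonant → ill-formed
No form is well-formed → 0.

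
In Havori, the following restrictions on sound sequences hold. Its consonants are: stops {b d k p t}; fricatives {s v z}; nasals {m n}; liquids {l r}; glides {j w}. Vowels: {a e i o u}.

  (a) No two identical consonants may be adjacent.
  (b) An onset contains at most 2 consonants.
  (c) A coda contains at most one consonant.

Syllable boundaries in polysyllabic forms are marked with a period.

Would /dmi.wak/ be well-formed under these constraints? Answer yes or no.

yes

/dmi.wak/ — σ1 onset /dm/ (2C), coda /∅/ ok; σ2 onset /w/, coda /k/ ok → well-formed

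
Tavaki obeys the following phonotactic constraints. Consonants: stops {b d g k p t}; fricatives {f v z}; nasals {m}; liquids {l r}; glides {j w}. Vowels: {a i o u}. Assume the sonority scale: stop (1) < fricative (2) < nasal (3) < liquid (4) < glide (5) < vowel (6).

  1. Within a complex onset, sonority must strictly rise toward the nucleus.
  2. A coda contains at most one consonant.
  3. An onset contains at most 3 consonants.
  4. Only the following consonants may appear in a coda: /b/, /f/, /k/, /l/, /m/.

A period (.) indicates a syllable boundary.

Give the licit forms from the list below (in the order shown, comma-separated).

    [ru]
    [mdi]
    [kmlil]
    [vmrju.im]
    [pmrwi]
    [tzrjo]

[ru] — σ1 onset /r/, coda /∅/ ok → licit
[mdi] — violates constraint 1: syllable 1 onset /md/: /m/ (nasal, 3) → /d/ (stop, 1) does not rise → illicit
[kmlil] — σ1 onset /kml/ (1→3→4 rises), coda /l/ ok → licit
[vmrju.im] — violates constraint 3: syllable 1 onset /vmrj/ has 4 consonants (> 3) → illicit
[pmrwi] — violates constraint 3: syllable 1 onset /pmrw/ has 4 consonants (> 3) → illicit
[tzrjo] — violates constraint 3: syllable 1 onset /tzrj/ has 4 consonants (> 3) → illicit

[ru], [kmlil]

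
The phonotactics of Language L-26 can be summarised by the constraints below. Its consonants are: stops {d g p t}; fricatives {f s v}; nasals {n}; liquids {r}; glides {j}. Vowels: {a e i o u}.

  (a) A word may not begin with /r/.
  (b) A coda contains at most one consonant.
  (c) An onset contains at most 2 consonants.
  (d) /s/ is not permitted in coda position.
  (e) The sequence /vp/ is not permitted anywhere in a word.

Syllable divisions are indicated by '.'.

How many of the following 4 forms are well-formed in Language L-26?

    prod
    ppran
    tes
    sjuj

2

prod — σ1 onset /pr/ (2C), coda /d/ ok → well-formed
ppran — violates constraint (c): syllable 1 onset /ppr/ has 3 consonants (> 2) → ill-formed
tes — violates constraint (d): syllable 1 coda contains /s/ → ill-formed
sjuj — σ1 onset /sj/ (2C), coda /j/ ok → well-formed
Well-formed: prod, sjuj → 2.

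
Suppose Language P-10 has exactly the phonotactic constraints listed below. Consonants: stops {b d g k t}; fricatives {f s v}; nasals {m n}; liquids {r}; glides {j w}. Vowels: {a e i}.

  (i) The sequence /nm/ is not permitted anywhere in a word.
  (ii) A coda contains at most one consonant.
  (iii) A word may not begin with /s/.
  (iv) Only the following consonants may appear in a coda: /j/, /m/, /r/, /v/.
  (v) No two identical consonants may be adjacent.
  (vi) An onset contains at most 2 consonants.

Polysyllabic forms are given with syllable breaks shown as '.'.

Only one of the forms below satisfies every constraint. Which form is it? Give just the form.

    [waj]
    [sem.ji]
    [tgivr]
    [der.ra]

[waj] — σ1 onset /w/, coda /j/ ok → permitted
[sem.ji] — violates constraint (iii): word begins with /s/ → not permitted
[tgivr] — violates constraint (ii): syllable 1 coda /vr/ has 2 consonants (> 1) → not permitted
[der.ra] — violates constraint (v): adjacent identical consonants /rr/ → not permitted

[waj]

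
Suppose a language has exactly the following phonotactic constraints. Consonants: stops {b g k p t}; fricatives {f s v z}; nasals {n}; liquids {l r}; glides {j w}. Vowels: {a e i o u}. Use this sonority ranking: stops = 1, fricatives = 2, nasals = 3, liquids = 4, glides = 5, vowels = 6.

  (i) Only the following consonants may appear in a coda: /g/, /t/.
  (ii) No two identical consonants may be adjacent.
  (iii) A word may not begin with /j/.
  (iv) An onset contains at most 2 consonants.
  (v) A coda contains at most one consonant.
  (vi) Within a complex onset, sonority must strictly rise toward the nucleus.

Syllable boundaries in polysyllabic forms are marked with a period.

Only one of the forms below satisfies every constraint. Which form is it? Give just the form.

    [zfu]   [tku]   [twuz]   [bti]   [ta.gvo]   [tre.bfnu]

[zfu] — violates constraint (vi): syllable 1 onset /zf/: /z/ (fricative, 2) → /f/ (fricative, 2) does not rise → ill-formed
[tku] — violates constraint (vi): syllable 1 onset /tk/: /t/ (stop, 1) → /k/ (stop, 1) does not rise → ill-formed
[twuz] — violates constraint (i): syllable 1 coda contains /z/, which is not a licensed coda consonant → ill-formed
[bti] — violates constraint (vi): syllable 1 onset /bt/: /b/ (stop, 1) → /t/ (stop, 1) does not rise → ill-formed
[ta.gvo] — σ1 onset /t/, coda /∅/ ok; σ2 onset /gv/ (1→2 rises), coda /∅/ ok → well-formed
[tre.bfnu] — violates constraint (iv): syllable 2 onset /bfn/ has 3 consonants (> 2) → ill-formed

[ta.gvo]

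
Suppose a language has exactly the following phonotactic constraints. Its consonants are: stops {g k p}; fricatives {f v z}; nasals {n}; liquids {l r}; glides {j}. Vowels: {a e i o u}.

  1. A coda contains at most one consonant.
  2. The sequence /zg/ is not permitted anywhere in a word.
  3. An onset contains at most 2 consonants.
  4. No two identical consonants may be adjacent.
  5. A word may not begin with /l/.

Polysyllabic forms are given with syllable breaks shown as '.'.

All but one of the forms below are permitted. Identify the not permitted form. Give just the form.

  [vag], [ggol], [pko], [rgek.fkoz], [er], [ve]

[ggol]

[vag] — σ1 onset /v/, coda /g/ ok → permitted
[ggol] — violates constraint 4: adjacent identical consonants /gg/ → not permitted
[pko] — σ1 onset /pk/ (2C), coda /∅/ ok → permitted
[rgek.fkoz] — σ1 onset /rg/ (2C), coda /k/ ok; σ2 onset /fk/ (2C), coda /z/ ok → permitted
[er] — σ1 onset /∅/, coda /r/ ok → permitted
[ve] — σ1 onset /v/, coda /∅/ ok → permitted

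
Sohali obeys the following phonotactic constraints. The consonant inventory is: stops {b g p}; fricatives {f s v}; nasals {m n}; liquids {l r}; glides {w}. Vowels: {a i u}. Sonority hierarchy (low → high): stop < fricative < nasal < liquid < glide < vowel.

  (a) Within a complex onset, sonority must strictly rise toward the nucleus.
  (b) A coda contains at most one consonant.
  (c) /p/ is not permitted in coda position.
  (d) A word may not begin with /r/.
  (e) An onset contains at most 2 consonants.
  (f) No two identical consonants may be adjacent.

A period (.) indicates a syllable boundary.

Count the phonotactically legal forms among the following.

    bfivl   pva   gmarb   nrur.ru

bfivl — violates constraint (b): syllable 1 coda /vl/ has 2 consonants (> 1) → phonotactically illegal
pva — σ1 onset /pv/ (1→2 rises), coda /∅/ ok → phonotactically legal
gmarb — violates constraint (b): syllable 1 coda /rb/ has 2 consonants (> 1) → phonotactically illegal
nrur.ru — violates constraint (f): adjacent identical consonants /rr/ → phonotactically illegal
Phonotactically legal: pva → 1.

1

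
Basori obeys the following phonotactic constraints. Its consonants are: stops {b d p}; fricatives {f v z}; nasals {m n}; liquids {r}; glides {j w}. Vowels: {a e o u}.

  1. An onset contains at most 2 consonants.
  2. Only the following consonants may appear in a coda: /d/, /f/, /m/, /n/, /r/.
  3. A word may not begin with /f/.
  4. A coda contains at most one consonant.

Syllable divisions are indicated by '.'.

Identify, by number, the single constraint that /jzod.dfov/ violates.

/jzod.dfov/: syllable 2 coda contains /v/, which is not a licensed coda consonant.
This is a violation of constraint 2: "Only the following consonants may appear in a coda: /d/, /f/, /m/, /n/, /r/."
The remaining constraints (1, 3, 4) are satisfied.

2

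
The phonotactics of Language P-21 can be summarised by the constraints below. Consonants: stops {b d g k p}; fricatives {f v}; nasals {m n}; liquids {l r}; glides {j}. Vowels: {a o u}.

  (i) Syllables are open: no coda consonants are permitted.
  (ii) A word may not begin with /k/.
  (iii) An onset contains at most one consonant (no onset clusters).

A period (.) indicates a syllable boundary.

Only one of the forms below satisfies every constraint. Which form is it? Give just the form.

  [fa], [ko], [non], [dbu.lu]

[fa]

[fa] — σ1 onset /f/, coda /∅/ ok → licit
[ko] — violates constraint (ii): word begins with /k/ → illicit
[non] — violates constraint (i): syllable 1 coda /n/ has 1 consonant (> 0) → illicit
[dbu.lu] — violates constraint (iii): syllable 1 onset /db/ has 2 consonants (> 1) → illicit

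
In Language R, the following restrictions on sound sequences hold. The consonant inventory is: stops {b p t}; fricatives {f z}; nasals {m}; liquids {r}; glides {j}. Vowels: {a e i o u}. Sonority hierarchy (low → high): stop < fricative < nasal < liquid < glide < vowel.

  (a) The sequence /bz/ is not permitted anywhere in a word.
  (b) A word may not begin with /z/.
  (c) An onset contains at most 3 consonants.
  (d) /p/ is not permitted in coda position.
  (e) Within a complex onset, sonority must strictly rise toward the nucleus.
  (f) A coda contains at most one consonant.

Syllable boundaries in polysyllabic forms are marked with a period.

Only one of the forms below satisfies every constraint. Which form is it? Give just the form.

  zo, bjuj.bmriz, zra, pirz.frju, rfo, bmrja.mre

zo — violates constraint (b): word begins with /z/ → not permitted
bjuj.bmriz — σ1 onset /bj/ (1→5 rises), coda /j/ ok; σ2 onset /bmr/ (1→3→4 rises), coda /z/ ok → permitted
zra — violates constraint (b): word begins with /z/ → not permitted
pirz.frju — violates constraint (f): syllable 1 coda /rz/ has 2 consonants (> 1) → not permitted
rfo — violates constraint (e): syllable 1 onset /rf/: /r/ (liquid, 4) → /f/ (fricative, 2) does not rise → not permitted
bmrja.mre — violates constraint (c): syllable 1 onset /bmrj/ has 4 consonants (> 3) → not permitted

bjuj.bmriz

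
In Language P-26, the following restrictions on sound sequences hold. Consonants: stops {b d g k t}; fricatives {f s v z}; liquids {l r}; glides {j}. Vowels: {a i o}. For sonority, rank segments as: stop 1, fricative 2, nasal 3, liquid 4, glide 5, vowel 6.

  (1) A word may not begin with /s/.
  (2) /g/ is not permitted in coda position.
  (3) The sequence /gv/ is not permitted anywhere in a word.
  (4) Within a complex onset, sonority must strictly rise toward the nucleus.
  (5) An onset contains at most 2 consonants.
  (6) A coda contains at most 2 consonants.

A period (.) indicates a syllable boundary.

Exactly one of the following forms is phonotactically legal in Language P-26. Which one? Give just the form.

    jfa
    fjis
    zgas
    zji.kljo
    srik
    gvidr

jfa — violates constraint 4: syllable 1 onset /jf/: /j/ (glide, 5) → /f/ (fricative, 2) does not rise → phonotactically illegal
fjis — σ1 onset /fj/ (2→5 rises), coda /s/ ok → phonotactically legal
zgas — violates constraint 4: syllable 1 onset /zg/: /z/ (fricative, 2) → /g/ (stop, 1) does not rise → phonotactically illegal
zji.kljo — violates constraint 5: syllable 2 onset /klj/ has 3 consonants (> 2) → phonotactically illegal
srik — violates constraint 1: word begins with /s/ → phonotactically illegal
gvidr — violates constraint 3: contains banned sequence /gv/ → phonotactically illegal

fjis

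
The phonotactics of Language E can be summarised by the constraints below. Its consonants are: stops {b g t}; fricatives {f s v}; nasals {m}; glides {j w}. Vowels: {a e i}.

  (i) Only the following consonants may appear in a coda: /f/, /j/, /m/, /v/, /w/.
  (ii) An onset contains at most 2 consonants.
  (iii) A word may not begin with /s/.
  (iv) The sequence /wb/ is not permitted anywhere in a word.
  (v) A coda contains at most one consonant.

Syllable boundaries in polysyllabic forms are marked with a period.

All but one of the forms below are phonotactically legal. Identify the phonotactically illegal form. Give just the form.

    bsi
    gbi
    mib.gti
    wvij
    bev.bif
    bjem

bsi — σ1 onset /bs/ (2C), coda /∅/ ok → phonotactically legal
gbi — σ1 onset /gb/ (2C), coda /∅/ ok → phonotactically legal
mib.gti — violates constraint (i): syllable 1 coda contains /b/, which is not a licensed coda consonant → phonotactically illegal
wvij — σ1 onset /wv/ (2C), coda /j/ ok → phonotactically legal
bev.bif — σ1 onset /b/, coda /v/ ok; σ2 onset /b/, coda /f/ ok → phonotactically legal
bjem — σ1 onset /bj/ (2C), coda /m/ ok → phonotactically legal

mib.gti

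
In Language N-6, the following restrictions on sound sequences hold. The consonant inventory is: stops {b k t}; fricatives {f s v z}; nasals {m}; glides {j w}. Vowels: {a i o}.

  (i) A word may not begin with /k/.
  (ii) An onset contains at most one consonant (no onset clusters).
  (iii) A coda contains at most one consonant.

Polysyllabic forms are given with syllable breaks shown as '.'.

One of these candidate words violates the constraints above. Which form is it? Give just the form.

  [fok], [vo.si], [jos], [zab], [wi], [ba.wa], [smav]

[smav]

[fok] — σ1 onset /f/, coda /k/ ok → well-formed
[vo.si] — σ1 onset /v/, coda /∅/ ok; σ2 onset /s/, coda /∅/ ok → well-formed
[jos] — σ1 onset /j/, coda /s/ ok → well-formed
[zab] — σ1 onset /z/, coda /b/ ok → well-formed
[wi] — σ1 onset /w/, coda /∅/ ok → well-formed
[ba.wa] — σ1 onset /b/, coda /∅/ ok; σ2 onset /w/, coda /∅/ ok → well-formed
[smav] — violates constraint (ii): syllable 1 onset /sm/ has 2 consonants (> 1) → ill-formed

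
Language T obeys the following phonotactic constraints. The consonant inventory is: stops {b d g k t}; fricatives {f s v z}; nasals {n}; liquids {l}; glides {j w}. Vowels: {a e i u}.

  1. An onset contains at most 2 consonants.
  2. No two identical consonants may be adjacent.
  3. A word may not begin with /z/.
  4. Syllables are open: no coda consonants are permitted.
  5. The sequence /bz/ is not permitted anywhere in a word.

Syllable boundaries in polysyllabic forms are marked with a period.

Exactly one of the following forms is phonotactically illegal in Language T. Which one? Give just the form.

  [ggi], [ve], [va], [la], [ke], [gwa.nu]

[ggi] — violates constraint 2: adjacent identical consonants /gg/ → phonotactically illegal
[ve] — σ1 onset /v/, coda /∅/ ok → phonotactically legal
[va] — σ1 onset /v/, coda /∅/ ok → phonotactically legal
[la] — σ1 onset /l/, coda /∅/ ok → phonotactically legal
[ke] — σ1 onset /k/, coda /∅/ ok → phonotactically legal
[gwa.nu] — σ1 onset /gw/ (2C), coda /∅/ ok; σ2 onset /n/, coda /∅/ ok → phonotactically legal

[ggi]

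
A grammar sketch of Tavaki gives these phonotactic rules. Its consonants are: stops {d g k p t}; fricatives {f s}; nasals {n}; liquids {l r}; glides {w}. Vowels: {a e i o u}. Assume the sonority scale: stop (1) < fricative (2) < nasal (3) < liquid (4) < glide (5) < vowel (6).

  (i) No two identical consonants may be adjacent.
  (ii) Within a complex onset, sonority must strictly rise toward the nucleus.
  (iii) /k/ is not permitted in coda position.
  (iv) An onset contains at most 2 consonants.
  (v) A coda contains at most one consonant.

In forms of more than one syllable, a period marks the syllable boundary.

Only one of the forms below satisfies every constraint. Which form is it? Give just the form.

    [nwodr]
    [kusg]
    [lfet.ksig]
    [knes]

[knes]

[nwodr] — violates constraint (v): syllable 1 coda /dr/ has 2 consonants (> 1) → not permitted
[kusg] — violates constraint (v): syllable 1 coda /sg/ has 2 consonants (> 1) → not permitted
[lfet.ksig] — violates constraint (ii): syllable 1 onset /lf/: /l/ (liquid, 4) → /f/ (fricative, 2) does not rise → not permitted
[knes] — σ1 onset /kn/ (1→3 rises), coda /s/ ok → permitted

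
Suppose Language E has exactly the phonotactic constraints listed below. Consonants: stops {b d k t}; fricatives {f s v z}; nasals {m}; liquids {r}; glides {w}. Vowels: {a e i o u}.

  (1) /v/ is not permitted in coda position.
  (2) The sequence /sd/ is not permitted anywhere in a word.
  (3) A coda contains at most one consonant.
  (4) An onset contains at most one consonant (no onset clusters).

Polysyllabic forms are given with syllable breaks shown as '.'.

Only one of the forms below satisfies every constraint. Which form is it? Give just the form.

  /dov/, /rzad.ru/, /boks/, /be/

/dov/ — violates constraint 1: syllable 1 coda contains /v/ → illicit
/rzad.ru/ — violates constraint 4: syllable 1 onset /rz/ has 2 consonants (> 1) → illicit
/boks/ — violates constraint 3: syllable 1 coda /ks/ has 2 consonants (> 1) → illicit
/be/ — σ1 onset /b/, coda /∅/ ok → licit

/be/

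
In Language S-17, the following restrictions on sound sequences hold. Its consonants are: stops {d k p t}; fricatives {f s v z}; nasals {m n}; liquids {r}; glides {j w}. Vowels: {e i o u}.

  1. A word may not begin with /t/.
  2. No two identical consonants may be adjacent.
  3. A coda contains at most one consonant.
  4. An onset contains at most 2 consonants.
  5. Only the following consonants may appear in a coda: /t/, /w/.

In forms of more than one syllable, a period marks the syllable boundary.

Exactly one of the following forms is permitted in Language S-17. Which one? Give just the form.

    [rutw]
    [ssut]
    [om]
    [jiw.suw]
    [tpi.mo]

[rutw] — violates constraint 3: syllable 1 coda /tw/ has 2 consonants (> 1) → not permitted
[ssut] — violates constraint 2: adjacent identical consonants /ss/ → not permitted
[om] — violates constraint 5: syllable 1 coda contains /m/, which is not a licensed coda consonant → not permitted
[jiw.suw] — σ1 onset /j/, coda /w/ ok; σ2 onset /s/, coda /w/ ok → permitted
[tpi.mo] — violates constraint 1: word begins with /t/ → not permitted

[jiw.suw]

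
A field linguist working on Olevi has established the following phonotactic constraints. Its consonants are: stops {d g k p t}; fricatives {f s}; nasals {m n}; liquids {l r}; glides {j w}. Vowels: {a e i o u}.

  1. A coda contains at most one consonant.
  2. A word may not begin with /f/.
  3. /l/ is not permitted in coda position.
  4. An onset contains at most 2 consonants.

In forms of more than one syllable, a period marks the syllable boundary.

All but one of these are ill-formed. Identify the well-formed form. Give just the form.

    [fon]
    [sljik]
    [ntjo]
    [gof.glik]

[fon] — violates constraint 2: word begins with /f/ → ill-formed
[sljik] — violates constraint 4: syllable 1 onset /slj/ has 3 consonants (> 2) → ill-formed
[ntjo] — violates constraint 4: syllable 1 onset /ntj/ has 3 consonants (> 2) → ill-formed
[gof.glik] — σ1 onset /g/, coda /f/ ok; σ2 onset /gl/ (2C), coda /k/ ok → well-formed

[gof.glik]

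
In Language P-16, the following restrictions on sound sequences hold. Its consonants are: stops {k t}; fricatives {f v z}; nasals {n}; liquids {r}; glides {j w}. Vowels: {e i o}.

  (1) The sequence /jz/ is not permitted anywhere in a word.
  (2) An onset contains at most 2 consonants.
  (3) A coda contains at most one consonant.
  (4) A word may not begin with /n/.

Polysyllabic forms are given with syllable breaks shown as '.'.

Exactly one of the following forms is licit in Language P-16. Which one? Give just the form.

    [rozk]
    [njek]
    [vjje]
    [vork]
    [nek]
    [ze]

[ze]

[rozk] — violates constraint 3: syllable 1 coda /zk/ has 2 consonants (> 1) → illicit
[njek] — violates constraint 4: word begins with /n/ → illicit
[vjje] — violates constraint 2: syllable 1 onset /vjj/ has 3 consonants (> 2) → illicit
[vork] — violates constraint 3: syllable 1 coda /rk/ has 2 consonants (> 1) → illicit
[nek] — violates constraint 4: word begins with /n/ → illicit
[ze] — σ1 onset /z/, coda /∅/ ok → licit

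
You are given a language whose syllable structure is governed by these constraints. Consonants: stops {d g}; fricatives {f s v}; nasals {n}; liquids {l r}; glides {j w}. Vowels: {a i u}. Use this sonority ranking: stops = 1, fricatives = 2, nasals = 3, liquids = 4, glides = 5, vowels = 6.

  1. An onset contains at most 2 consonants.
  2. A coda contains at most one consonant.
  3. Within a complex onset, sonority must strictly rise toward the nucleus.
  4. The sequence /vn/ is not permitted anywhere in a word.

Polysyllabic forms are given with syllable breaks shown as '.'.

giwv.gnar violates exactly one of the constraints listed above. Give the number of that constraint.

giwv.gnar: syllable 1 coda /wv/ has 2 consonants (> 1).
This is a violation of constraint 2: "A coda contains at most one consonant."
The remaining constraints (1, 3, 4) are satisfied.

2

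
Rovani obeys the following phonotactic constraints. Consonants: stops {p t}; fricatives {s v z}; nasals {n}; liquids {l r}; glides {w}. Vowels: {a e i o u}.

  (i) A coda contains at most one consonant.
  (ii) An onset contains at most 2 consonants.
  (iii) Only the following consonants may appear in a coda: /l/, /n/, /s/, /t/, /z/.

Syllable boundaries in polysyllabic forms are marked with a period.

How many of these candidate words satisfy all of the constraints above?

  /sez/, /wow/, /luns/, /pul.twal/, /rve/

/sez/ — σ1 onset /s/, coda /z/ ok → well-formed
/wow/ — violates constraint (iii): syllable 1 coda contains /w/, which is not a licensed coda consonant → ill-formed
/luns/ — violates constraint (i): syllable 1 coda /ns/ has 2 consonants (> 1) → ill-formed
/pul.twal/ — σ1 onset /p/, coda /l/ ok; σ2 onset /tw/ (2C), coda /l/ ok → well-formed
/rve/ — σ1 onset /rv/ (2C), coda /∅/ ok → well-formed
Well-formed: /sez/, /pul.twal/, /rve/ → 3.

3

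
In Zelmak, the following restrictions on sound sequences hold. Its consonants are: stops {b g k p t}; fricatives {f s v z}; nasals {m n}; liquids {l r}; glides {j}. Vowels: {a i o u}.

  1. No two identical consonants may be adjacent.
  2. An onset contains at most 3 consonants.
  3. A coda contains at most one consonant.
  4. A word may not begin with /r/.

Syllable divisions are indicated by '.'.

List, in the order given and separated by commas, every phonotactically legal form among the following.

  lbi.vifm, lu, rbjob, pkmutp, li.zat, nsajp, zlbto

lu, li.zat

lbi.vifm — violates constraint 3: syllable 2 coda /fm/ has 2 consonants (> 1) → phonotactically illegal
lu — σ1 onset /l/, coda /∅/ ok → phonotactically legal
rbjob — violates constraint 4: word begins with /r/ → phonotactically illegal
pkmutp — violates constraint 3: syllable 1 coda /tp/ has 2 consonants (> 1) → phonotactically illegal
li.zat — σ1 onset /l/, coda /∅/ ok; σ2 onset /z/, coda /t/ ok → phonotactically legal
nsajp — violates constraint 3: syllable 1 coda /jp/ has 2 consonants (> 1) → phonotactically illegal
zlbto — violates constraint 2: syllable 1 onset /zlbt/ has 4 consonants (> 3) → phonotactically illegal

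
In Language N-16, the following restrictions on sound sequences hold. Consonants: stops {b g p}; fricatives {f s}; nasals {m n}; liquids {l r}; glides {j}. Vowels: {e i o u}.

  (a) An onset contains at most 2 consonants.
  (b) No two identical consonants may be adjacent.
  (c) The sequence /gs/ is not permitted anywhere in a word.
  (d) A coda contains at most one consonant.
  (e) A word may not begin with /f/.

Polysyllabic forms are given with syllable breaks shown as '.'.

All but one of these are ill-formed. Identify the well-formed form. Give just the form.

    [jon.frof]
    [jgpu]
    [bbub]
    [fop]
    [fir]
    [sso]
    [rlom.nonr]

[jon.frof] — σ1 onset /j/, coda /n/ ok; σ2 onset /fr/ (2C), coda /f/ ok → well-formed
[jgpu] — violates constraint (a): syllable 1 onset /jgp/ has 3 consonants (> 2) → ill-formed
[bbub] — violates constraint (b): adjacent identical consonants /bb/ → ill-formed
[fop] — violates constraint (e): word begins with /f/ → ill-formed
[fir] — violates constraint (e): word begins with /f/ → ill-formed
[sso] — violates constraint (b): adjacent identical consonants /ss/ → ill-formed
[rlom.nonr] — violates constraint (d): syllable 2 coda /nr/ has 2 consonants (> 1) → ill-formed

[jon.frof]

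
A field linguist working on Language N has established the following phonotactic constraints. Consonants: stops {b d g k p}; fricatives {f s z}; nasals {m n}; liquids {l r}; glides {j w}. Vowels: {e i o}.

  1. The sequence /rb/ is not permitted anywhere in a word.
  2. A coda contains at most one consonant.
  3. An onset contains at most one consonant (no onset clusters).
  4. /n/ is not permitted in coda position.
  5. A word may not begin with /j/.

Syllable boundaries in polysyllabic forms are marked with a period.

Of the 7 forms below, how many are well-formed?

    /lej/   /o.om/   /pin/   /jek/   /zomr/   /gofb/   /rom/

/lej/ — σ1 onset /l/, coda /j/ ok → well-formed
/o.om/ — σ1 onset /∅/, coda /∅/ ok; σ2 onset /∅/, coda /m/ ok → well-formed
/pin/ — violates constraint 4: syllable 1 coda contains /n/ → ill-formed
/jek/ — violates constraint 5: word begins with /j/ → ill-formed
/zomr/ — violates constraint 2: syllable 1 coda /mr/ has 2 consonants (> 1) → ill-formed
/gofb/ — violates constraint 2: syllable 1 coda /fb/ has 2 consonants (> 1) → ill-formed
/rom/ — σ1 onset /r/, coda /m/ ok → well-formed
Well-formed: /lej/, /o.om/, /rom/ → 3.

3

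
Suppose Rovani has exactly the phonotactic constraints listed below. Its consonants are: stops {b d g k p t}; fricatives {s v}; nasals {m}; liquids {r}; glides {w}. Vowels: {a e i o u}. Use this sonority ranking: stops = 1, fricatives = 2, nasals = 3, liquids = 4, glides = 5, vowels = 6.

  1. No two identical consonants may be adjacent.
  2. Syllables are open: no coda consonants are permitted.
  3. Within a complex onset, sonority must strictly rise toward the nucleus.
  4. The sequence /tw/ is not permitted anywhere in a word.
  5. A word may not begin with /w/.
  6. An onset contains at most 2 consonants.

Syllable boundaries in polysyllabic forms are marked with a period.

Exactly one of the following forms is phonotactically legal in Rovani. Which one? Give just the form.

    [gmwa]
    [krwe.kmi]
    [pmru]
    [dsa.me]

[gmwa] — violates constraint 6: syllable 1 onset /gmw/ has 3 consonants (> 2) → phonotactically illegal
[krwe.kmi] — violates constraint 6: syllable 1 onset /krw/ has 3 consonants (> 2) → phonotactically illegal
[pmru] — violates constraint 6: syllable 1 onset /pmr/ has 3 consonants (> 2) → phonotactically illegal
[dsa.me] — σ1 onset /ds/ (1→2 rises), coda /∅/ ok; σ2 onset /m/, coda /∅/ ok → phonotactically legal

[dsa.me]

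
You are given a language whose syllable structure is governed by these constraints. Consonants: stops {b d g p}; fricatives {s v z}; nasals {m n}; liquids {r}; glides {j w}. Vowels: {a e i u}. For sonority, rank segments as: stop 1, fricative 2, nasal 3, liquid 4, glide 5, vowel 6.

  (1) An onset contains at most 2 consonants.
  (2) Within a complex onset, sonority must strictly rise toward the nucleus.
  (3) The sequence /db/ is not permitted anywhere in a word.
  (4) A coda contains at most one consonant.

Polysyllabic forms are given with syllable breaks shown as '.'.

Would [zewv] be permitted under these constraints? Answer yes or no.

[zewv] — violates constraint 4: syllable 1 coda /wv/ has 2 consonants (> 1) → not permitted

no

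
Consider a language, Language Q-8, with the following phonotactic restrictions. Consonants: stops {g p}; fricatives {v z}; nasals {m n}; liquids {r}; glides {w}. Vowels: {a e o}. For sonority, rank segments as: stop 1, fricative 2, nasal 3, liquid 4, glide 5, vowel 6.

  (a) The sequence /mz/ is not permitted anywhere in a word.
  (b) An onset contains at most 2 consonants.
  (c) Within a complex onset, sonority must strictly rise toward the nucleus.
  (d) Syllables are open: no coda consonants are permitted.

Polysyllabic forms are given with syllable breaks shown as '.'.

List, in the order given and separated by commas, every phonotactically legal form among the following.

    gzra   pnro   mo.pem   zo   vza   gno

zo, gno

gzra — violates constraint (b): syllable 1 onset /gzr/ has 3 consonants (> 2) → phonotactically illegal
pnro — violates constraint (b): syllable 1 onset /pnr/ has 3 consonants (> 2) → phonotactically illegal
mo.pem — violates constraint (d): syllable 2 coda /m/ has 1 consonant (> 0) → phonotactically illegal
zo — σ1 onset /z/, coda /∅/ ok → phonotactically legal
vza — violates constraint (c): syllable 1 onset /vz/: /v/ (fricative, 2) → /z/ (fricative, 2) does not rise → phonotactically illegal
gno — σ1 onset /gn/ (1→3 rises), coda /∅/ ok → phonotactically legal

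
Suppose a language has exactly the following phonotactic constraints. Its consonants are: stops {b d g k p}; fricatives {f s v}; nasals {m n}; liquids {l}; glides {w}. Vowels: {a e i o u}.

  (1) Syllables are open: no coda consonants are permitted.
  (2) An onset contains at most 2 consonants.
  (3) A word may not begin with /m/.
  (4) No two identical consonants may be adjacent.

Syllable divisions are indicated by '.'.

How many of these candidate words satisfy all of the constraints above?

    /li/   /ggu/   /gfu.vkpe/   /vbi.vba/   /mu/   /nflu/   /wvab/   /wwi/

/li/ — σ1 onset /l/, coda /∅/ ok → permitted
/ggu/ — violates constraint 4: adjacent identical consonants /gg/ → not permitted
/gfu.vkpe/ — violates constraint 2: syllable 2 onset /vkp/ has 3 consonants (> 2) → not permitted
/vbi.vba/ — σ1 onset /vb/ (2C), coda /∅/ ok; σ2 onset /vb/ (2C), coda /∅/ ok → permitted
/mu/ — violates constraint 3: word begins with /m/ → not permitted
/nflu/ — violates constraint 2: syllable 1 onset /nfl/ has 3 consonants (> 2) → not permitted
/wvab/ — violates constraint 1: syllable 1 coda /b/ has 1 consonant (> 0) → not permitted
/wwi/ — violates constraint 4: adjacent identical consonants /ww/ → not permitted
Permitted: /li/, /vbi.vba/ → 2.

2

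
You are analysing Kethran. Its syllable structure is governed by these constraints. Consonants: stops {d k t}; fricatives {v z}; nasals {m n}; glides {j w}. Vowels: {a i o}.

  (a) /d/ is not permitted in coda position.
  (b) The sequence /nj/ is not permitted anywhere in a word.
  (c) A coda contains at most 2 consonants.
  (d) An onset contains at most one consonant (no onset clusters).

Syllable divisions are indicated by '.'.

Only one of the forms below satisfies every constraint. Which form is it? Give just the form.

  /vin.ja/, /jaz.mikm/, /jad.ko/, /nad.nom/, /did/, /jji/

/jaz.mikm/

/vin.ja/ — violates constraint (b): contains banned sequence /nj/ → not permitted
/jaz.mikm/ — σ1 onset /j/, coda /z/ ok; σ2 onset /m/, coda /km/ (2C) ok → permitted
/jad.ko/ — violates constraint (a): syllable 1 coda contains /d/ → not permitted
/nad.nom/ — violates constraint (a): syllable 1 coda contains /d/ → not permitted
/did/ — violates constraint (a): syllable 1 coda contains /d/ → not permitted
/jji/ — violates constraint (d): syllable 1 onset /jj/ has 2 consonants (> 1) → not permitted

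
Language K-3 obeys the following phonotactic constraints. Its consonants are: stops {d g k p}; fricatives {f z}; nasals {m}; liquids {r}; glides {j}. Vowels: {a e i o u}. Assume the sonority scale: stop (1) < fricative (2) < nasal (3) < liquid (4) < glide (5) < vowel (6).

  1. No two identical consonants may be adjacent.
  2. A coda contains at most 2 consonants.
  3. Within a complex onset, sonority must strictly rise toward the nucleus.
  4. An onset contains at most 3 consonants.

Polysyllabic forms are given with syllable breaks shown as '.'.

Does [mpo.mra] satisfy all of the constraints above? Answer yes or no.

no

[mpo.mra] — violates constraint 3: syllable 1 onset /mp/: /m/ (nasal, 3) → /p/ (stop, 1) does not rise → illicit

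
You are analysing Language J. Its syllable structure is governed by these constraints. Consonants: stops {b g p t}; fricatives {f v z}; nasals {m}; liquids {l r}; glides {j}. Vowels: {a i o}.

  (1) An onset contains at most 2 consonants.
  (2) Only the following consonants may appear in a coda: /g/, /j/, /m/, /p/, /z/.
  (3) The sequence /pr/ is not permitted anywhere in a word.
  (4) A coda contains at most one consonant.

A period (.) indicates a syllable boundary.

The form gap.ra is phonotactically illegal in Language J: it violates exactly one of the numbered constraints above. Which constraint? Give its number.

gap.ra: contains banned sequence /pr/.
This is a violation of constraint 3: "The sequence /pr/ is not permitted anywhere in a word."
The remaining constraints (1, 2, 4) are satisfied.

3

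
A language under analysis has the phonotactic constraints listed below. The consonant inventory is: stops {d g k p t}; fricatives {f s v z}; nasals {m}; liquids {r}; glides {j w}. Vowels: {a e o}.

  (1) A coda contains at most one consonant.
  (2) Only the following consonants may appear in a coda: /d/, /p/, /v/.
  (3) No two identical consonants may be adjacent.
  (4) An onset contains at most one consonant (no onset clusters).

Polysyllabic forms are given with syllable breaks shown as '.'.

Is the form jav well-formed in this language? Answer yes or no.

jav — σ1 onset /j/, coda /v/ ok → well-formed

yes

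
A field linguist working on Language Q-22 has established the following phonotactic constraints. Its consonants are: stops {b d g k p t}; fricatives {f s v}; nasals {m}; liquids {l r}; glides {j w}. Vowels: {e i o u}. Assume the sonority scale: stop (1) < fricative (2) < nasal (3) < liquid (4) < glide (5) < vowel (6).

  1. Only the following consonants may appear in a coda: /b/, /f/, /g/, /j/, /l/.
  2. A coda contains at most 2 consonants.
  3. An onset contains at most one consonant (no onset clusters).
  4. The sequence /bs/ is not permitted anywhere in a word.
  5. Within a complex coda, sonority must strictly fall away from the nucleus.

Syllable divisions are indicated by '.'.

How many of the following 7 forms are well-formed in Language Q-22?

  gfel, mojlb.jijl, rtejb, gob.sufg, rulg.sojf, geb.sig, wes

1

gfel — violates constraint 3: syllable 1 onset /gf/ has 2 consonants (> 1) → ill-formed
mojlb.jijl — violates constraint 2: syllable 1 coda /jlb/ has 3 consonants (> 2) → ill-formed
rtejb — violates constraint 3: syllable 1 onset /rt/ has 2 consonants (> 1) → ill-formed
gob.sufg — violates constraint 4: contains banned sequence /bs/ → ill-formed
rulg.sojf — σ1 onset /r/, coda /lg/ (4→1 falls) ok; σ2 onset /s/, coda /jf/ (5→2 falls) ok → well-formed
geb.sig — violates constraint 4: contains banned sequence /bs/ → ill-formed
wes — violates constraint 1: syllable 1 coda contains /s/, which is not a licensed coda consonant → ill-formed
Well-formed: rulg.sojf → 1.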